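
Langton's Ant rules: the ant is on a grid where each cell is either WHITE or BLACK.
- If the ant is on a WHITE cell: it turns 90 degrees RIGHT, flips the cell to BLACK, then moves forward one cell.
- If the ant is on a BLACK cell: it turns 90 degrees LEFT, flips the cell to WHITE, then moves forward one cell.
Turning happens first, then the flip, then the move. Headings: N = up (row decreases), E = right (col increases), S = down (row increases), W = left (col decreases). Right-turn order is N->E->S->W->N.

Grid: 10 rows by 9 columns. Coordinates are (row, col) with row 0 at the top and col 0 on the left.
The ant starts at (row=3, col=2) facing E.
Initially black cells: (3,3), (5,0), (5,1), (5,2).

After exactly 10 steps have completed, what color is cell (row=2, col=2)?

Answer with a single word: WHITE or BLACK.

Step 1: on WHITE (3,2): turn R to S, flip to black, move to (4,2). |black|=5
Step 2: on WHITE (4,2): turn R to W, flip to black, move to (4,1). |black|=6
Step 3: on WHITE (4,1): turn R to N, flip to black, move to (3,1). |black|=7
Step 4: on WHITE (3,1): turn R to E, flip to black, move to (3,2). |black|=8
Step 5: on BLACK (3,2): turn L to N, flip to white, move to (2,2). |black|=7
Step 6: on WHITE (2,2): turn R to E, flip to black, move to (2,3). |black|=8
Step 7: on WHITE (2,3): turn R to S, flip to black, move to (3,3). |black|=9
Step 8: on BLACK (3,3): turn L to E, flip to white, move to (3,4). |black|=8
Step 9: on WHITE (3,4): turn R to S, flip to black, move to (4,4). |black|=9
Step 10: on WHITE (4,4): turn R to W, flip to black, move to (4,3). |black|=10

Answer: BLACK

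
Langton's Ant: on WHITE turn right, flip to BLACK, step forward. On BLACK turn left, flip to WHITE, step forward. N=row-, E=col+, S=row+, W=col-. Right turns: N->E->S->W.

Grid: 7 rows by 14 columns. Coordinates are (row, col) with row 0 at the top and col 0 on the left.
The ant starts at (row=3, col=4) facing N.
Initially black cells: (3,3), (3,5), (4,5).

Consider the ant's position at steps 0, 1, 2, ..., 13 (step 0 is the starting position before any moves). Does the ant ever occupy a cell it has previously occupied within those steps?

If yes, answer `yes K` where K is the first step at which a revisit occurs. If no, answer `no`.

Answer: yes 5

Derivation:
Step 1: on WHITE (3,4): turn R to E, flip to black, move to (3,5). |black|=4 — new cell
Step 2: on BLACK (3,5): turn L to N, flip to white, move to (2,5). |black|=3 — new cell
Step 3: on WHITE (2,5): turn R to E, flip to black, move to (2,6). |black|=4 — new cell
Step 4: on WHITE (2,6): turn R to S, flip to black, move to (3,6). |black|=5 — new cell
Step 5: on WHITE (3,6): turn R to W, flip to black, move to (3,5). |black|=6 — REVISIT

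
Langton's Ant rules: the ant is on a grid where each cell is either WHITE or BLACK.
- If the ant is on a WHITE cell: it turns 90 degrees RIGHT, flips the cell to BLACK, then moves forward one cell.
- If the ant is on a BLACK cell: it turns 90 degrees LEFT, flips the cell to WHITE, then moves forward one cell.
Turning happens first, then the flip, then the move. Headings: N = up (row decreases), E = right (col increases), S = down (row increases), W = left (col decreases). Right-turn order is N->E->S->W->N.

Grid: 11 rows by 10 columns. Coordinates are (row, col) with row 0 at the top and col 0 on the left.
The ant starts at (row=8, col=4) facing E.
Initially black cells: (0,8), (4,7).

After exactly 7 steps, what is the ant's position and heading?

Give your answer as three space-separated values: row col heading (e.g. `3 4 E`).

Answer: 8 5 S

Derivation:
Step 1: on WHITE (8,4): turn R to S, flip to black, move to (9,4). |black|=3
Step 2: on WHITE (9,4): turn R to W, flip to black, move to (9,3). |black|=4
Step 3: on WHITE (9,3): turn R to N, flip to black, move to (8,3). |black|=5
Step 4: on WHITE (8,3): turn R to E, flip to black, move to (8,4). |black|=6
Step 5: on BLACK (8,4): turn L to N, flip to white, move to (7,4). |black|=5
Step 6: on WHITE (7,4): turn R to E, flip to black, move to (7,5). |black|=6
Step 7: on WHITE (7,5): turn R to S, flip to black, move to (8,5). |black|=7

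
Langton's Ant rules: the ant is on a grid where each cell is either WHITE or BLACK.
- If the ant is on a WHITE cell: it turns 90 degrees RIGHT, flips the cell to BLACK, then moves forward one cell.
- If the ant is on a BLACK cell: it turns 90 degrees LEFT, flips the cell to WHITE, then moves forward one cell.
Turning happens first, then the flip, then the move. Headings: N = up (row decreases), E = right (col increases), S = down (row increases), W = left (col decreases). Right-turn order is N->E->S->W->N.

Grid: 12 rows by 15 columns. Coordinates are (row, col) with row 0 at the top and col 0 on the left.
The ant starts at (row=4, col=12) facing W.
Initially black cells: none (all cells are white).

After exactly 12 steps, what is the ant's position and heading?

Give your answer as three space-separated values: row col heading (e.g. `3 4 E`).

Answer: 6 12 W

Derivation:
Step 1: on WHITE (4,12): turn R to N, flip to black, move to (3,12). |black|=1
Step 2: on WHITE (3,12): turn R to E, flip to black, move to (3,13). |black|=2
Step 3: on WHITE (3,13): turn R to S, flip to black, move to (4,13). |black|=3
Step 4: on WHITE (4,13): turn R to W, flip to black, move to (4,12). |black|=4
Step 5: on BLACK (4,12): turn L to S, flip to white, move to (5,12). |black|=3
Step 6: on WHITE (5,12): turn R to W, flip to black, move to (5,11). |black|=4
Step 7: on WHITE (5,11): turn R to N, flip to black, move to (4,11). |black|=5
Step 8: on WHITE (4,11): turn R to E, flip to black, move to (4,12). |black|=6
Step 9: on WHITE (4,12): turn R to S, flip to black, move to (5,12). |black|=7
Step 10: on BLACK (5,12): turn L to E, flip to white, move to (5,13). |black|=6
Step 11: on WHITE (5,13): turn R to S, flip to black, move to (6,13). |black|=7
Step 12: on WHITE (6,13): turn R to W, flip to black, move to (6,12). |black|=8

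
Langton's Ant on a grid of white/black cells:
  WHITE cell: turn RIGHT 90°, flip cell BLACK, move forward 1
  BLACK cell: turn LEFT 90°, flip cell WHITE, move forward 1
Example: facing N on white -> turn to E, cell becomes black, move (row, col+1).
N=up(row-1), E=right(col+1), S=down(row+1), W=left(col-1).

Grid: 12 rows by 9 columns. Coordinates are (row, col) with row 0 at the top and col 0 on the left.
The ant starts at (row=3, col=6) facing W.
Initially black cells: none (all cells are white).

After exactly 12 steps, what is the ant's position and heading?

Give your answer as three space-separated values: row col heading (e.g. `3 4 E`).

Step 1: on WHITE (3,6): turn R to N, flip to black, move to (2,6). |black|=1
Step 2: on WHITE (2,6): turn R to E, flip to black, move to (2,7). |black|=2
Step 3: on WHITE (2,7): turn R to S, flip to black, move to (3,7). |black|=3
Step 4: on WHITE (3,7): turn R to W, flip to black, move to (3,6). |black|=4
Step 5: on BLACK (3,6): turn L to S, flip to white, move to (4,6). |black|=3
Step 6: on WHITE (4,6): turn R to W, flip to black, move to (4,5). |black|=4
Step 7: on WHITE (4,5): turn R to N, flip to black, move to (3,5). |black|=5
Step 8: on WHITE (3,5): turn R to E, flip to black, move to (3,6). |black|=6
Step 9: on WHITE (3,6): turn R to S, flip to black, move to (4,6). |black|=7
Step 10: on BLACK (4,6): turn L to E, flip to white, move to (4,7). |black|=6
Step 11: on WHITE (4,7): turn R to S, flip to black, move to (5,7). |black|=7
Step 12: on WHITE (5,7): turn R to W, flip to black, move to (5,6). |black|=8

Answer: 5 6 W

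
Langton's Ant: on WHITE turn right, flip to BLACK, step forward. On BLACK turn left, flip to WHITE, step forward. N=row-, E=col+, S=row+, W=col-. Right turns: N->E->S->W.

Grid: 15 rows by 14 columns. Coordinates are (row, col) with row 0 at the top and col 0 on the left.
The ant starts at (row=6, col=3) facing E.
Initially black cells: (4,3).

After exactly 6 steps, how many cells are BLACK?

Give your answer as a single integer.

Step 1: on WHITE (6,3): turn R to S, flip to black, move to (7,3). |black|=2
Step 2: on WHITE (7,3): turn R to W, flip to black, move to (7,2). |black|=3
Step 3: on WHITE (7,2): turn R to N, flip to black, move to (6,2). |black|=4
Step 4: on WHITE (6,2): turn R to E, flip to black, move to (6,3). |black|=5
Step 5: on BLACK (6,3): turn L to N, flip to white, move to (5,3). |black|=4
Step 6: on WHITE (5,3): turn R to E, flip to black, move to (5,4). |black|=5

Answer: 5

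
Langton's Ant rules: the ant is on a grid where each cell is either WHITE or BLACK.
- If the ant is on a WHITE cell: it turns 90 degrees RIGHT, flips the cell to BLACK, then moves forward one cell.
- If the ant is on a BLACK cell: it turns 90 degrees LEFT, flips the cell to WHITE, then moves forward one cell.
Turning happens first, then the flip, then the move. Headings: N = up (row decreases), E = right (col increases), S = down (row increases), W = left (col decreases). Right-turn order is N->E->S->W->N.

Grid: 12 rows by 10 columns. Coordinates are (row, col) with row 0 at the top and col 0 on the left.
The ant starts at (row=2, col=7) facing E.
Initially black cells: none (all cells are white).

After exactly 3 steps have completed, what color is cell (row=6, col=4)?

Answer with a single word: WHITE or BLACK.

Step 1: on WHITE (2,7): turn R to S, flip to black, move to (3,7). |black|=1
Step 2: on WHITE (3,7): turn R to W, flip to black, move to (3,6). |black|=2
Step 3: on WHITE (3,6): turn R to N, flip to black, move to (2,6). |black|=3

Answer: WHITE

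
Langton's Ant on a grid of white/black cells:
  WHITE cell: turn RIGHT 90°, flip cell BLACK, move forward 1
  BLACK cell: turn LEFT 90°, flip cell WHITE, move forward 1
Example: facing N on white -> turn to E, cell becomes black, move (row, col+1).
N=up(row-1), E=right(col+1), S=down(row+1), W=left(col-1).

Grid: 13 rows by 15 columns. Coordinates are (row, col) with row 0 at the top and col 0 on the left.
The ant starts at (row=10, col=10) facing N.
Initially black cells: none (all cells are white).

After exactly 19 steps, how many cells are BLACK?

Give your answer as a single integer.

Step 1: on WHITE (10,10): turn R to E, flip to black, move to (10,11). |black|=1
Step 2: on WHITE (10,11): turn R to S, flip to black, move to (11,11). |black|=2
Step 3: on WHITE (11,11): turn R to W, flip to black, move to (11,10). |black|=3
Step 4: on WHITE (11,10): turn R to N, flip to black, move to (10,10). |black|=4
Step 5: on BLACK (10,10): turn L to W, flip to white, move to (10,9). |black|=3
Step 6: on WHITE (10,9): turn R to N, flip to black, move to (9,9). |black|=4
Step 7: on WHITE (9,9): turn R to E, flip to black, move to (9,10). |black|=5
Step 8: on WHITE (9,10): turn R to S, flip to black, move to (10,10). |black|=6
Step 9: on WHITE (10,10): turn R to W, flip to black, move to (10,9). |black|=7
Step 10: on BLACK (10,9): turn L to S, flip to white, move to (11,9). |black|=6
Step 11: on WHITE (11,9): turn R to W, flip to black, move to (11,8). |black|=7
Step 12: on WHITE (11,8): turn R to N, flip to black, move to (10,8). |black|=8
Step 13: on WHITE (10,8): turn R to E, flip to black, move to (10,9). |black|=9
Step 14: on WHITE (10,9): turn R to S, flip to black, move to (11,9). |black|=10
Step 15: on BLACK (11,9): turn L to E, flip to white, move to (11,10). |black|=9
Step 16: on BLACK (11,10): turn L to N, flip to white, move to (10,10). |black|=8
Step 17: on BLACK (10,10): turn L to W, flip to white, move to (10,9). |black|=7
Step 18: on BLACK (10,9): turn L to S, flip to white, move to (11,9). |black|=6
Step 19: on WHITE (11,9): turn R to W, flip to black, move to (11,8). |black|=7

Answer: 7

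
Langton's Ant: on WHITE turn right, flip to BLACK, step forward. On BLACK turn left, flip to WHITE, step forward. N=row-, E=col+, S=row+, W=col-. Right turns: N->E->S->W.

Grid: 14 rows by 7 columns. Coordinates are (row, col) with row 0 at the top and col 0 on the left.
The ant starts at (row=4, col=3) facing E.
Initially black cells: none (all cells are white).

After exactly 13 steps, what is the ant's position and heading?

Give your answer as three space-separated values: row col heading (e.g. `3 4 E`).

Step 1: on WHITE (4,3): turn R to S, flip to black, move to (5,3). |black|=1
Step 2: on WHITE (5,3): turn R to W, flip to black, move to (5,2). |black|=2
Step 3: on WHITE (5,2): turn R to N, flip to black, move to (4,2). |black|=3
Step 4: on WHITE (4,2): turn R to E, flip to black, move to (4,3). |black|=4
Step 5: on BLACK (4,3): turn L to N, flip to white, move to (3,3). |black|=3
Step 6: on WHITE (3,3): turn R to E, flip to black, move to (3,4). |black|=4
Step 7: on WHITE (3,4): turn R to S, flip to black, move to (4,4). |black|=5
Step 8: on WHITE (4,4): turn R to W, flip to black, move to (4,3). |black|=6
Step 9: on WHITE (4,3): turn R to N, flip to black, move to (3,3). |black|=7
Step 10: on BLACK (3,3): turn L to W, flip to white, move to (3,2). |black|=6
Step 11: on WHITE (3,2): turn R to N, flip to black, move to (2,2). |black|=7
Step 12: on WHITE (2,2): turn R to E, flip to black, move to (2,3). |black|=8
Step 13: on WHITE (2,3): turn R to S, flip to black, move to (3,3). |black|=9

Answer: 3 3 S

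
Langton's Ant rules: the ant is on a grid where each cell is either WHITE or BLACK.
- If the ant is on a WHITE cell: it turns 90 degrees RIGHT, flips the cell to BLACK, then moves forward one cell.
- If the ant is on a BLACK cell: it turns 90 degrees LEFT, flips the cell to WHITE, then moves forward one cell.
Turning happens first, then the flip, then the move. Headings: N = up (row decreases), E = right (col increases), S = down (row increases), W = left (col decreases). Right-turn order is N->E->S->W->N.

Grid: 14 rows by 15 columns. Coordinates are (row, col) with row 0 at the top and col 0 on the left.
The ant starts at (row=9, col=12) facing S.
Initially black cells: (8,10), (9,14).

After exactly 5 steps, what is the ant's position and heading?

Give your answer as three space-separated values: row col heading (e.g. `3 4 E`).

Step 1: on WHITE (9,12): turn R to W, flip to black, move to (9,11). |black|=3
Step 2: on WHITE (9,11): turn R to N, flip to black, move to (8,11). |black|=4
Step 3: on WHITE (8,11): turn R to E, flip to black, move to (8,12). |black|=5
Step 4: on WHITE (8,12): turn R to S, flip to black, move to (9,12). |black|=6
Step 5: on BLACK (9,12): turn L to E, flip to white, move to (9,13). |black|=5

Answer: 9 13 E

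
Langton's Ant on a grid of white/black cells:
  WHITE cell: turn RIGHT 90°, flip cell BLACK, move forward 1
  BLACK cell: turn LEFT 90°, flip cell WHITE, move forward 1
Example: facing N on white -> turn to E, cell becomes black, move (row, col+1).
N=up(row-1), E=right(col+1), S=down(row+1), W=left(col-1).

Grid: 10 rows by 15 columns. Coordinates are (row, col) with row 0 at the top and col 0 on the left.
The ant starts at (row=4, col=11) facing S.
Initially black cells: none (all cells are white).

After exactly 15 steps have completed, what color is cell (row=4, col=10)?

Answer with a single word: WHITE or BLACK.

Answer: BLACK

Derivation:
Step 1: on WHITE (4,11): turn R to W, flip to black, move to (4,10). |black|=1
Step 2: on WHITE (4,10): turn R to N, flip to black, move to (3,10). |black|=2
Step 3: on WHITE (3,10): turn R to E, flip to black, move to (3,11). |black|=3
Step 4: on WHITE (3,11): turn R to S, flip to black, move to (4,11). |black|=4
Step 5: on BLACK (4,11): turn L to E, flip to white, move to (4,12). |black|=3
Step 6: on WHITE (4,12): turn R to S, flip to black, move to (5,12). |black|=4
Step 7: on WHITE (5,12): turn R to W, flip to black, move to (5,11). |black|=5
Step 8: on WHITE (5,11): turn R to N, flip to black, move to (4,11). |black|=6
Step 9: on WHITE (4,11): turn R to E, flip to black, move to (4,12). |black|=7
Step 10: on BLACK (4,12): turn L to N, flip to white, move to (3,12). |black|=6
Step 11: on WHITE (3,12): turn R to E, flip to black, move to (3,13). |black|=7
Step 12: on WHITE (3,13): turn R to S, flip to black, move to (4,13). |black|=8
Step 13: on WHITE (4,13): turn R to W, flip to black, move to (4,12). |black|=9
Step 14: on WHITE (4,12): turn R to N, flip to black, move to (3,12). |black|=10
Step 15: on BLACK (3,12): turn L to W, flip to white, move to (3,11). |black|=9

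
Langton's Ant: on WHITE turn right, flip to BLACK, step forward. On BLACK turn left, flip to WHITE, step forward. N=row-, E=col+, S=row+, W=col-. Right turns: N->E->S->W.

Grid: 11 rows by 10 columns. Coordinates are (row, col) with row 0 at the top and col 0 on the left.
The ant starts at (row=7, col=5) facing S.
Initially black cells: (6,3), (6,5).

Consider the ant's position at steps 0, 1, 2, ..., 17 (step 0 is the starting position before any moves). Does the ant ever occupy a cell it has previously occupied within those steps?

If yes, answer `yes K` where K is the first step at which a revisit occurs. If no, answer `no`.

Step 1: on WHITE (7,5): turn R to W, flip to black, move to (7,4). |black|=3 — new cell
Step 2: on WHITE (7,4): turn R to N, flip to black, move to (6,4). |black|=4 — new cell
Step 3: on WHITE (6,4): turn R to E, flip to black, move to (6,5). |black|=5 — new cell
Step 4: on BLACK (6,5): turn L to N, flip to white, move to (5,5). |black|=4 — new cell
Step 5: on WHITE (5,5): turn R to E, flip to black, move to (5,6). |black|=5 — new cell
Step 6: on WHITE (5,6): turn R to S, flip to black, move to (6,6). |black|=6 — new cell
Step 7: on WHITE (6,6): turn R to W, flip to black, move to (6,5). |black|=7 — REVISIT

Answer: yes 7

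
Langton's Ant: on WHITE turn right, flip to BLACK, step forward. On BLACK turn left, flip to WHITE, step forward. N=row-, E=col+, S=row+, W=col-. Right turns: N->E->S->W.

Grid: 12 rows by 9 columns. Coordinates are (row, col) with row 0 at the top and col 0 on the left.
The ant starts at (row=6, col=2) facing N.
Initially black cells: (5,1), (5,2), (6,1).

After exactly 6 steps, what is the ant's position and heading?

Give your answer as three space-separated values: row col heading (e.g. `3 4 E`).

Step 1: on WHITE (6,2): turn R to E, flip to black, move to (6,3). |black|=4
Step 2: on WHITE (6,3): turn R to S, flip to black, move to (7,3). |black|=5
Step 3: on WHITE (7,3): turn R to W, flip to black, move to (7,2). |black|=6
Step 4: on WHITE (7,2): turn R to N, flip to black, move to (6,2). |black|=7
Step 5: on BLACK (6,2): turn L to W, flip to white, move to (6,1). |black|=6
Step 6: on BLACK (6,1): turn L to S, flip to white, move to (7,1). |black|=5

Answer: 7 1 S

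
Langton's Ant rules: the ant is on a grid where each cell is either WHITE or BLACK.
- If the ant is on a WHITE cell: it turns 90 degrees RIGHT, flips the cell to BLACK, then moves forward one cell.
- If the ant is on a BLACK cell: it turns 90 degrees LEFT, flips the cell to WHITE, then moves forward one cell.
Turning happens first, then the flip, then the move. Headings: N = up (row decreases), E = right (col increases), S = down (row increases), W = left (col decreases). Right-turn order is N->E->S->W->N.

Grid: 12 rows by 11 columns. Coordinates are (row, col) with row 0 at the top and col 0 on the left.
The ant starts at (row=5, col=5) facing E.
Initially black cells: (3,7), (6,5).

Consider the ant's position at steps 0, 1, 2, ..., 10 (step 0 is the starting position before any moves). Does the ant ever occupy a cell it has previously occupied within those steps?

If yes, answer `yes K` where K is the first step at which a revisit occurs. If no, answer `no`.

Step 1: on WHITE (5,5): turn R to S, flip to black, move to (6,5). |black|=3 — new cell
Step 2: on BLACK (6,5): turn L to E, flip to white, move to (6,6). |black|=2 — new cell
Step 3: on WHITE (6,6): turn R to S, flip to black, move to (7,6). |black|=3 — new cell
Step 4: on WHITE (7,6): turn R to W, flip to black, move to (7,5). |black|=4 — new cell
Step 5: on WHITE (7,5): turn R to N, flip to black, move to (6,5). |black|=5 — REVISIT

Answer: yes 5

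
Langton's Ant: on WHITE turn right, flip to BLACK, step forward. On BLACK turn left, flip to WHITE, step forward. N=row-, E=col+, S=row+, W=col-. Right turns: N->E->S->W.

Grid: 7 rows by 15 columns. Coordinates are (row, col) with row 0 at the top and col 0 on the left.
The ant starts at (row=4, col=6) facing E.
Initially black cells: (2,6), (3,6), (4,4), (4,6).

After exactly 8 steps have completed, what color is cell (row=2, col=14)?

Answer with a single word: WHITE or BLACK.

Step 1: on BLACK (4,6): turn L to N, flip to white, move to (3,6). |black|=3
Step 2: on BLACK (3,6): turn L to W, flip to white, move to (3,5). |black|=2
Step 3: on WHITE (3,5): turn R to N, flip to black, move to (2,5). |black|=3
Step 4: on WHITE (2,5): turn R to E, flip to black, move to (2,6). |black|=4
Step 5: on BLACK (2,6): turn L to N, flip to white, move to (1,6). |black|=3
Step 6: on WHITE (1,6): turn R to E, flip to black, move to (1,7). |black|=4
Step 7: on WHITE (1,7): turn R to S, flip to black, move to (2,7). |black|=5
Step 8: on WHITE (2,7): turn R to W, flip to black, move to (2,6). |black|=6

Answer: WHITE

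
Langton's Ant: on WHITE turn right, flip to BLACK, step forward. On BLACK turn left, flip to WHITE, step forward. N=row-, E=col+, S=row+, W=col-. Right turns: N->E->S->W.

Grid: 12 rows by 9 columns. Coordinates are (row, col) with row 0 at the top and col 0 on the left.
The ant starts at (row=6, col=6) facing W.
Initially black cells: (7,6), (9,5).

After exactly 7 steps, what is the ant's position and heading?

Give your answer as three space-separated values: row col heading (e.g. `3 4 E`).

Answer: 8 7 S

Derivation:
Step 1: on WHITE (6,6): turn R to N, flip to black, move to (5,6). |black|=3
Step 2: on WHITE (5,6): turn R to E, flip to black, move to (5,7). |black|=4
Step 3: on WHITE (5,7): turn R to S, flip to black, move to (6,7). |black|=5
Step 4: on WHITE (6,7): turn R to W, flip to black, move to (6,6). |black|=6
Step 5: on BLACK (6,6): turn L to S, flip to white, move to (7,6). |black|=5
Step 6: on BLACK (7,6): turn L to E, flip to white, move to (7,7). |black|=4
Step 7: on WHITE (7,7): turn R to S, flip to black, move to (8,7). |black|=5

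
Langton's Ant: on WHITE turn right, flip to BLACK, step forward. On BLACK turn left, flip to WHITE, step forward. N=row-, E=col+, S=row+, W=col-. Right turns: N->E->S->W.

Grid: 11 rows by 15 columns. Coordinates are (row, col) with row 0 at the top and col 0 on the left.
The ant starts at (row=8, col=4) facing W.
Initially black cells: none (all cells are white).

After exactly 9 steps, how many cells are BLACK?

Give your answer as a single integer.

Answer: 7

Derivation:
Step 1: on WHITE (8,4): turn R to N, flip to black, move to (7,4). |black|=1
Step 2: on WHITE (7,4): turn R to E, flip to black, move to (7,5). |black|=2
Step 3: on WHITE (7,5): turn R to S, flip to black, move to (8,5). |black|=3
Step 4: on WHITE (8,5): turn R to W, flip to black, move to (8,4). |black|=4
Step 5: on BLACK (8,4): turn L to S, flip to white, move to (9,4). |black|=3
Step 6: on WHITE (9,4): turn R to W, flip to black, move to (9,3). |black|=4
Step 7: on WHITE (9,3): turn R to N, flip to black, move to (8,3). |black|=5
Step 8: on WHITE (8,3): turn R to E, flip to black, move to (8,4). |black|=6
Step 9: on WHITE (8,4): turn R to S, flip to black, move to (9,4). |black|=7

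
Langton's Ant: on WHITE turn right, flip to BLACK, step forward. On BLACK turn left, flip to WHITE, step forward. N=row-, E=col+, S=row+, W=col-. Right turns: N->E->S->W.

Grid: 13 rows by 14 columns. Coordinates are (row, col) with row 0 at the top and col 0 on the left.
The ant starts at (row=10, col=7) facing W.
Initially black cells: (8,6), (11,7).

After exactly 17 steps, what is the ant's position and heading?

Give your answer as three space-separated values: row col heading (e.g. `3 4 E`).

Step 1: on WHITE (10,7): turn R to N, flip to black, move to (9,7). |black|=3
Step 2: on WHITE (9,7): turn R to E, flip to black, move to (9,8). |black|=4
Step 3: on WHITE (9,8): turn R to S, flip to black, move to (10,8). |black|=5
Step 4: on WHITE (10,8): turn R to W, flip to black, move to (10,7). |black|=6
Step 5: on BLACK (10,7): turn L to S, flip to white, move to (11,7). |black|=5
Step 6: on BLACK (11,7): turn L to E, flip to white, move to (11,8). |black|=4
Step 7: on WHITE (11,8): turn R to S, flip to black, move to (12,8). |black|=5
Step 8: on WHITE (12,8): turn R to W, flip to black, move to (12,7). |black|=6
Step 9: on WHITE (12,7): turn R to N, flip to black, move to (11,7). |black|=7
Step 10: on WHITE (11,7): turn R to E, flip to black, move to (11,8). |black|=8
Step 11: on BLACK (11,8): turn L to N, flip to white, move to (10,8). |black|=7
Step 12: on BLACK (10,8): turn L to W, flip to white, move to (10,7). |black|=6
Step 13: on WHITE (10,7): turn R to N, flip to black, move to (9,7). |black|=7
Step 14: on BLACK (9,7): turn L to W, flip to white, move to (9,6). |black|=6
Step 15: on WHITE (9,6): turn R to N, flip to black, move to (8,6). |black|=7
Step 16: on BLACK (8,6): turn L to W, flip to white, move to (8,5). |black|=6
Step 17: on WHITE (8,5): turn R to N, flip to black, move to (7,5). |black|=7

Answer: 7 5 N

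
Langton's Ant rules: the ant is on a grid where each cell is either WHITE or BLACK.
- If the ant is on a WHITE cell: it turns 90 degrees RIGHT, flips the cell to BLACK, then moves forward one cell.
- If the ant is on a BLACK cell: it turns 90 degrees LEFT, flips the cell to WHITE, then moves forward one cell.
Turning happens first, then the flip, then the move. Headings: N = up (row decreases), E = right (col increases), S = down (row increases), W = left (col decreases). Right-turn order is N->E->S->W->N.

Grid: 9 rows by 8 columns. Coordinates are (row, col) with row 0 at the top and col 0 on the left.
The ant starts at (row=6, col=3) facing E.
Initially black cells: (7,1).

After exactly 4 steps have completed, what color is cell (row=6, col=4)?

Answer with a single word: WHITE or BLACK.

Answer: WHITE

Derivation:
Step 1: on WHITE (6,3): turn R to S, flip to black, move to (7,3). |black|=2
Step 2: on WHITE (7,3): turn R to W, flip to black, move to (7,2). |black|=3
Step 3: on WHITE (7,2): turn R to N, flip to black, move to (6,2). |black|=4
Step 4: on WHITE (6,2): turn R to E, flip to black, move to (6,3). |black|=5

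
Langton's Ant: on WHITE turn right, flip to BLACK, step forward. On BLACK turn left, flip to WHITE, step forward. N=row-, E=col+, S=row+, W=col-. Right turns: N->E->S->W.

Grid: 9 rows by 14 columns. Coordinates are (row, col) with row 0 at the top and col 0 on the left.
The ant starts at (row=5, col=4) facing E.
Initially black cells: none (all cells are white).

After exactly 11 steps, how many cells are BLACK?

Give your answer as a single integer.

Answer: 7

Derivation:
Step 1: on WHITE (5,4): turn R to S, flip to black, move to (6,4). |black|=1
Step 2: on WHITE (6,4): turn R to W, flip to black, move to (6,3). |black|=2
Step 3: on WHITE (6,3): turn R to N, flip to black, move to (5,3). |black|=3
Step 4: on WHITE (5,3): turn R to E, flip to black, move to (5,4). |black|=4
Step 5: on BLACK (5,4): turn L to N, flip to white, move to (4,4). |black|=3
Step 6: on WHITE (4,4): turn R to E, flip to black, move to (4,5). |black|=4
Step 7: on WHITE (4,5): turn R to S, flip to black, move to (5,5). |black|=5
Step 8: on WHITE (5,5): turn R to W, flip to black, move to (5,4). |black|=6
Step 9: on WHITE (5,4): turn R to N, flip to black, move to (4,4). |black|=7
Step 10: on BLACK (4,4): turn L to W, flip to white, move to (4,3). |black|=6
Step 11: on WHITE (4,3): turn R to N, flip to black, move to (3,3). |black|=7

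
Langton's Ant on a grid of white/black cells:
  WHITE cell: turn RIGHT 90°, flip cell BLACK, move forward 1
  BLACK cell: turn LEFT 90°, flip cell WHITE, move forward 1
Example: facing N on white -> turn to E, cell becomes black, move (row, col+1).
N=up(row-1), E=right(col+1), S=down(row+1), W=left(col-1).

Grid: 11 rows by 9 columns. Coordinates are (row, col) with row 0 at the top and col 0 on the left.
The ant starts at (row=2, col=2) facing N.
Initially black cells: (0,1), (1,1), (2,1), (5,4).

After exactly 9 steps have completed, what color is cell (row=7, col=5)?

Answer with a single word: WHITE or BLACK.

Step 1: on WHITE (2,2): turn R to E, flip to black, move to (2,3). |black|=5
Step 2: on WHITE (2,3): turn R to S, flip to black, move to (3,3). |black|=6
Step 3: on WHITE (3,3): turn R to W, flip to black, move to (3,2). |black|=7
Step 4: on WHITE (3,2): turn R to N, flip to black, move to (2,2). |black|=8
Step 5: on BLACK (2,2): turn L to W, flip to white, move to (2,1). |black|=7
Step 6: on BLACK (2,1): turn L to S, flip to white, move to (3,1). |black|=6
Step 7: on WHITE (3,1): turn R to W, flip to black, move to (3,0). |black|=7
Step 8: on WHITE (3,0): turn R to N, flip to black, move to (2,0). |black|=8
Step 9: on WHITE (2,0): turn R to E, flip to black, move to (2,1). |black|=9

Answer: WHITE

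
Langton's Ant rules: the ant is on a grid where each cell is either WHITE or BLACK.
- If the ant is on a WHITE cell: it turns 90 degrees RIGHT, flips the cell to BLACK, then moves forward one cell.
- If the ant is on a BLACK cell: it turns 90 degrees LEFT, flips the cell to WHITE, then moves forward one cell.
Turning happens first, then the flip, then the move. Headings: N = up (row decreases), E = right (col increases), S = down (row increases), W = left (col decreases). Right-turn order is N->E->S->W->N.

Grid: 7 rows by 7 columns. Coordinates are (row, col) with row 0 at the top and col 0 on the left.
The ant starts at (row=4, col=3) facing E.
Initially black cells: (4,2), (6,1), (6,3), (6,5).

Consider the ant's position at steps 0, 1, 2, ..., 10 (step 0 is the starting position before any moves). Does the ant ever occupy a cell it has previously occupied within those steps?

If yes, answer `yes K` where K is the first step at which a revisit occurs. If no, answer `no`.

Step 1: on WHITE (4,3): turn R to S, flip to black, move to (5,3). |black|=5 — new cell
Step 2: on WHITE (5,3): turn R to W, flip to black, move to (5,2). |black|=6 — new cell
Step 3: on WHITE (5,2): turn R to N, flip to black, move to (4,2). |black|=7 — new cell
Step 4: on BLACK (4,2): turn L to W, flip to white, move to (4,1). |black|=6 — new cell
Step 5: on WHITE (4,1): turn R to N, flip to black, move to (3,1). |black|=7 — new cell
Step 6: on WHITE (3,1): turn R to E, flip to black, move to (3,2). |black|=8 — new cell
Step 7: on WHITE (3,2): turn R to S, flip to black, move to (4,2). |black|=9 — REVISIT

Answer: yes 7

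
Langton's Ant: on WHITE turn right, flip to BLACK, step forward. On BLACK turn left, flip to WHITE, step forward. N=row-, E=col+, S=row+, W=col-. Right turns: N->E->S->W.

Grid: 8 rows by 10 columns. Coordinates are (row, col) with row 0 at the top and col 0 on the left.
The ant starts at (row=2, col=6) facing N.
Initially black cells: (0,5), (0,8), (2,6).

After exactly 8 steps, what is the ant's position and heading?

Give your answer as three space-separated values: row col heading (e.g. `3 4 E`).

Answer: 2 4 N

Derivation:
Step 1: on BLACK (2,6): turn L to W, flip to white, move to (2,5). |black|=2
Step 2: on WHITE (2,5): turn R to N, flip to black, move to (1,5). |black|=3
Step 3: on WHITE (1,5): turn R to E, flip to black, move to (1,6). |black|=4
Step 4: on WHITE (1,6): turn R to S, flip to black, move to (2,6). |black|=5
Step 5: on WHITE (2,6): turn R to W, flip to black, move to (2,5). |black|=6
Step 6: on BLACK (2,5): turn L to S, flip to white, move to (3,5). |black|=5
Step 7: on WHITE (3,5): turn R to W, flip to black, move to (3,4). |black|=6
Step 8: on WHITE (3,4): turn R to N, flip to black, move to (2,4). |black|=7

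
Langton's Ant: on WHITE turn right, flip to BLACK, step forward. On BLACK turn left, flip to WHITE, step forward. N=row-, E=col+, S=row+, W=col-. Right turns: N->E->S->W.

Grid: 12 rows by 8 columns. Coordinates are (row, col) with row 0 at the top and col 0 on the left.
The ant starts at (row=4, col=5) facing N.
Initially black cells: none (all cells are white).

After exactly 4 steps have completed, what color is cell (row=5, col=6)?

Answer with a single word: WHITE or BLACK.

Step 1: on WHITE (4,5): turn R to E, flip to black, move to (4,6). |black|=1
Step 2: on WHITE (4,6): turn R to S, flip to black, move to (5,6). |black|=2
Step 3: on WHITE (5,6): turn R to W, flip to black, move to (5,5). |black|=3
Step 4: on WHITE (5,5): turn R to N, flip to black, move to (4,5). |black|=4

Answer: BLACK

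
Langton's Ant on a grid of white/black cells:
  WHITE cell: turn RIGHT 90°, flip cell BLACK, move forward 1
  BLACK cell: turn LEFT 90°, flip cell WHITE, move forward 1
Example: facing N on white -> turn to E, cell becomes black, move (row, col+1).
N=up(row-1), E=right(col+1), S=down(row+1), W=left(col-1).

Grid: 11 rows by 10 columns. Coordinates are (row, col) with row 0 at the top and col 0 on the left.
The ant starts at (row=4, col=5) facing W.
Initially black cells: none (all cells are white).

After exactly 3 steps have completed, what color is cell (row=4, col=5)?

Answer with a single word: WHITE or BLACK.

Step 1: on WHITE (4,5): turn R to N, flip to black, move to (3,5). |black|=1
Step 2: on WHITE (3,5): turn R to E, flip to black, move to (3,6). |black|=2
Step 3: on WHITE (3,6): turn R to S, flip to black, move to (4,6). |black|=3

Answer: BLACK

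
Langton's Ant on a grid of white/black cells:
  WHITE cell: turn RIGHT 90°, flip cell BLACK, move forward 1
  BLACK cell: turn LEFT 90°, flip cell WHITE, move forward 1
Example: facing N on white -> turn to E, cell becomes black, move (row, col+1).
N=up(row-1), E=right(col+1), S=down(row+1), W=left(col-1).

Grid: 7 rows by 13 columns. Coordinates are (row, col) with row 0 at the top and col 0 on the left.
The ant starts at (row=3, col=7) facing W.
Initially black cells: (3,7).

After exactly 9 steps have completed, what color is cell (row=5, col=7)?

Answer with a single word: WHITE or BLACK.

Answer: BLACK

Derivation:
Step 1: on BLACK (3,7): turn L to S, flip to white, move to (4,7). |black|=0
Step 2: on WHITE (4,7): turn R to W, flip to black, move to (4,6). |black|=1
Step 3: on WHITE (4,6): turn R to N, flip to black, move to (3,6). |black|=2
Step 4: on WHITE (3,6): turn R to E, flip to black, move to (3,7). |black|=3
Step 5: on WHITE (3,7): turn R to S, flip to black, move to (4,7). |black|=4
Step 6: on BLACK (4,7): turn L to E, flip to white, move to (4,8). |black|=3
Step 7: on WHITE (4,8): turn R to S, flip to black, move to (5,8). |black|=4
Step 8: on WHITE (5,8): turn R to W, flip to black, move to (5,7). |black|=5
Step 9: on WHITE (5,7): turn R to N, flip to black, move to (4,7). |black|=6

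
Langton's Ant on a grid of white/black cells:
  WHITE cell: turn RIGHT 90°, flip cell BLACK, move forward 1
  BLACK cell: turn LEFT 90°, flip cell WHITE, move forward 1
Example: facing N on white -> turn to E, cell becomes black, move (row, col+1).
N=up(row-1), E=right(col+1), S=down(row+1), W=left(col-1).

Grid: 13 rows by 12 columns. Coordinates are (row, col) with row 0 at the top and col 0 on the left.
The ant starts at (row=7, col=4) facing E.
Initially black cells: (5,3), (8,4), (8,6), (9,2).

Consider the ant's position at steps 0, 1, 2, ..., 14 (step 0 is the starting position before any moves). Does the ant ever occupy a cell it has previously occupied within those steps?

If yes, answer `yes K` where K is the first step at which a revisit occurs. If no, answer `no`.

Step 1: on WHITE (7,4): turn R to S, flip to black, move to (8,4). |black|=5 — new cell
Step 2: on BLACK (8,4): turn L to E, flip to white, move to (8,5). |black|=4 — new cell
Step 3: on WHITE (8,5): turn R to S, flip to black, move to (9,5). |black|=5 — new cell
Step 4: on WHITE (9,5): turn R to W, flip to black, move to (9,4). |black|=6 — new cell
Step 5: on WHITE (9,4): turn R to N, flip to black, move to (8,4). |black|=7 — REVISIT

Answer: yes 5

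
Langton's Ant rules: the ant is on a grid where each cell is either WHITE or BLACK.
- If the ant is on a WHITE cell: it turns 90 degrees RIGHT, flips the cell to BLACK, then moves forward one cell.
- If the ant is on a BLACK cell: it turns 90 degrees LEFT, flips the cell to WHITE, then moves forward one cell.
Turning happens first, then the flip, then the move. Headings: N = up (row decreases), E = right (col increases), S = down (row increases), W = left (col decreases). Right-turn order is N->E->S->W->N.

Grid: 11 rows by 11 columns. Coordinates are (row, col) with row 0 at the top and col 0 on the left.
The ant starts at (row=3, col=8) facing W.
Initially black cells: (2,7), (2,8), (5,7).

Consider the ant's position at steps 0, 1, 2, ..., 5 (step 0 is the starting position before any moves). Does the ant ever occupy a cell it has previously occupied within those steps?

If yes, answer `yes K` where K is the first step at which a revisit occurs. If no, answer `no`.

Step 1: on WHITE (3,8): turn R to N, flip to black, move to (2,8). |black|=4 — new cell
Step 2: on BLACK (2,8): turn L to W, flip to white, move to (2,7). |black|=3 — new cell
Step 3: on BLACK (2,7): turn L to S, flip to white, move to (3,7). |black|=2 — new cell
Step 4: on WHITE (3,7): turn R to W, flip to black, move to (3,6). |black|=3 — new cell
Step 5: on WHITE (3,6): turn R to N, flip to black, move to (2,6). |black|=4 — new cell
No revisit within 5 steps.

Answer: no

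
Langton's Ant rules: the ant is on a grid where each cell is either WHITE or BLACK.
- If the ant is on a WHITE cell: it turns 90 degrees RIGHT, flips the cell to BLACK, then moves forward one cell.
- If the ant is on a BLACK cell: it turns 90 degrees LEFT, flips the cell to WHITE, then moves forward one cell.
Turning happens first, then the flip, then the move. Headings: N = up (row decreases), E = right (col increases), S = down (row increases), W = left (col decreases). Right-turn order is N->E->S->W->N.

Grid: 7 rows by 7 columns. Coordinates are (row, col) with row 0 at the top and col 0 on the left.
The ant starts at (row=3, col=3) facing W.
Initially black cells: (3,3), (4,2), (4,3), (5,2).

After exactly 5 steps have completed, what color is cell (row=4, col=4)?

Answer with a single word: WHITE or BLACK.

Answer: BLACK

Derivation:
Step 1: on BLACK (3,3): turn L to S, flip to white, move to (4,3). |black|=3
Step 2: on BLACK (4,3): turn L to E, flip to white, move to (4,4). |black|=2
Step 3: on WHITE (4,4): turn R to S, flip to black, move to (5,4). |black|=3
Step 4: on WHITE (5,4): turn R to W, flip to black, move to (5,3). |black|=4
Step 5: on WHITE (5,3): turn R to N, flip to black, move to (4,3). |black|=5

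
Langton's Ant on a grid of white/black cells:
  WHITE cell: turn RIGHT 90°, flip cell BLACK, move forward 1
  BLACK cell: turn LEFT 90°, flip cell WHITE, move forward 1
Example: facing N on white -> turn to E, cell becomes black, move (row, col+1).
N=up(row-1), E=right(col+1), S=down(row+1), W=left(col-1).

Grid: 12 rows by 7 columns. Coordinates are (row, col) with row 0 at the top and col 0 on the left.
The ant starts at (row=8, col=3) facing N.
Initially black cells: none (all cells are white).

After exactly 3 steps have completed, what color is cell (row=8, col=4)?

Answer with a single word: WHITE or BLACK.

Step 1: on WHITE (8,3): turn R to E, flip to black, move to (8,4). |black|=1
Step 2: on WHITE (8,4): turn R to S, flip to black, move to (9,4). |black|=2
Step 3: on WHITE (9,4): turn R to W, flip to black, move to (9,3). |black|=3

Answer: BLACK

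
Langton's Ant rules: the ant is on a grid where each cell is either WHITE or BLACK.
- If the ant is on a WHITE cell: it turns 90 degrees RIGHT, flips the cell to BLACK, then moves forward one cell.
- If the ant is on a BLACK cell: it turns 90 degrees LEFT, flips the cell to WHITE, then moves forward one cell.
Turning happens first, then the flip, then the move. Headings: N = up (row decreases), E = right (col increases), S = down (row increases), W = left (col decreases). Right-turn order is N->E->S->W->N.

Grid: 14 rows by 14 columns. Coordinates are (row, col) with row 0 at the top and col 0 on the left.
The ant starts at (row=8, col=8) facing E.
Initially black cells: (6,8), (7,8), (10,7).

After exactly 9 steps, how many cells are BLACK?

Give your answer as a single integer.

Step 1: on WHITE (8,8): turn R to S, flip to black, move to (9,8). |black|=4
Step 2: on WHITE (9,8): turn R to W, flip to black, move to (9,7). |black|=5
Step 3: on WHITE (9,7): turn R to N, flip to black, move to (8,7). |black|=6
Step 4: on WHITE (8,7): turn R to E, flip to black, move to (8,8). |black|=7
Step 5: on BLACK (8,8): turn L to N, flip to white, move to (7,8). |black|=6
Step 6: on BLACK (7,8): turn L to W, flip to white, move to (7,7). |black|=5
Step 7: on WHITE (7,7): turn R to N, flip to black, move to (6,7). |black|=6
Step 8: on WHITE (6,7): turn R to E, flip to black, move to (6,8). |black|=7
Step 9: on BLACK (6,8): turn L to N, flip to white, move to (5,8). |black|=6

Answer: 6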